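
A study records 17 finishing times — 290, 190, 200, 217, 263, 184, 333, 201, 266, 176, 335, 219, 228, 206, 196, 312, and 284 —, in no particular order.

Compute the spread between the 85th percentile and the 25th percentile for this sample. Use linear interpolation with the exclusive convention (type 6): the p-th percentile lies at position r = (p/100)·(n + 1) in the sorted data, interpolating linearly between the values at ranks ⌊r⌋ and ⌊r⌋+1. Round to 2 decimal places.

120.30

Sorted: 176, 184, 190, 196, 200, 201, 206, 217, 219, 228, 263, 266, 284, 290, 312, 333, 335.
n = 17.
P25: r = 4.5; ranks 4–5 are 196, 200; interpolating gives 198.
P85: r = 15.3; ranks 15–16 are 312, 333; interpolating gives 318.3.
Difference: 318.3 − 198 = 120.3.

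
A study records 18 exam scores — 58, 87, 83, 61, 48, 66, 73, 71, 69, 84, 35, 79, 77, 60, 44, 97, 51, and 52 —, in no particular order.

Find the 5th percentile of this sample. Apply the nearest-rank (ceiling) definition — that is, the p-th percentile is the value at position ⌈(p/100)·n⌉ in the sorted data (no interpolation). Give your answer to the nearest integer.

Sorted: 35, 44, 48, 51, 52, 58, 60, 61, 66, 69, 71, 73, 77, 79, 83, 84, 87, 97.
n = 18.
Position = ⌈5/100 · 18⌉ = ⌈0.9⌉ = 1.
The value at rank 1 is 35.

35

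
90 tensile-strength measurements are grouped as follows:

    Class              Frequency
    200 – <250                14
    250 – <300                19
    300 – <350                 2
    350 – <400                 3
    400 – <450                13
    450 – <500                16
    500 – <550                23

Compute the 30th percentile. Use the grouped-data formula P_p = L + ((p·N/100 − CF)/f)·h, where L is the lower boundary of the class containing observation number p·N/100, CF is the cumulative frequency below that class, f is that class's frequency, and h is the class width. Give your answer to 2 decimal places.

284.21

N = 90; target position k = 30/100 · 90 = 27.
Cumulative frequencies: 14, 33, 35, 38, 51, 67, 90.
Observation 27 falls in the class 250 – <300.
L = 250, CF = 14, f = 19, h = 50.
P30 = 250 + ((27 − 14)/19)·50 = 250 + 34.2105 = 284.211.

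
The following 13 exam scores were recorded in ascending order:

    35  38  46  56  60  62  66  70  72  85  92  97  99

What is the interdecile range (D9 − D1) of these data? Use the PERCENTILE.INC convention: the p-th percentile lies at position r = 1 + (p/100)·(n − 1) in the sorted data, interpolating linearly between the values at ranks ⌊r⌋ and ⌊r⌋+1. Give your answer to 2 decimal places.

n = 13.
P10: r = 2.2; ranks 2–3 are 38, 46; interpolating gives 39.6.
P90: r = 11.8; ranks 11–12 are 92, 97; interpolating gives 96.
Difference: 96 − 39.6 = 56.4.

56.40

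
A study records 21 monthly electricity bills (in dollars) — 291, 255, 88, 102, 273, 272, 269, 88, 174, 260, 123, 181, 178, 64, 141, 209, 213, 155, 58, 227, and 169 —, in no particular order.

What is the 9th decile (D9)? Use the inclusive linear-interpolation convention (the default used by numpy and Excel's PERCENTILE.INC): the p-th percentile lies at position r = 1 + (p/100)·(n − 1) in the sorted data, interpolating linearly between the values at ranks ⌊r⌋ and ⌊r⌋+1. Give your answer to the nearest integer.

272

Sorted: 58, 64, 88, 88, 102, 123, 141, 155, 169, 174, 178, 181, 209, 213, 227, 255, 260, 269, 272, 273, 291.
n = 21.
r = 1 + (90/100)·(21 − 1) = 1 + 18 = 19.
r is an integer, so P90 is the value at rank 19: 272.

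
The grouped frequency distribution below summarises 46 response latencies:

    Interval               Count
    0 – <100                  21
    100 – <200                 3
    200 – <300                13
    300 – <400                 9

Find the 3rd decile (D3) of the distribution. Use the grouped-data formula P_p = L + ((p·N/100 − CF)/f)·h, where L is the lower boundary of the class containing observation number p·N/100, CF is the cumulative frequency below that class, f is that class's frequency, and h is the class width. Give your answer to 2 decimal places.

65.71

N = 46; target position k = 30/100 · 46 = 13.8.
Cumulative frequencies: 21, 24, 37, 46.
Observation 13.8 falls in the class 0 – <100.
L = 0, CF = 0, f = 21, h = 100.
P30 = 0 + ((13.8 − 0)/21)·100 = 0 + 65.7143 = 65.7143.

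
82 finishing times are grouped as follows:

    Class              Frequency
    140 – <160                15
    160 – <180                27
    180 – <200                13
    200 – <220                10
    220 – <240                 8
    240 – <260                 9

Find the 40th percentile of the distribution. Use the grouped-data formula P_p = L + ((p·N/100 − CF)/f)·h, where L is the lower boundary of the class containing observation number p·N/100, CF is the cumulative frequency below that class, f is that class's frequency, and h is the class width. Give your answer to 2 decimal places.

N = 82; target position k = 40/100 · 82 = 32.8.
Cumulative frequencies: 15, 42, 55, 65, 73, 82.
Observation 32.8 falls in the class 160 – <180.
L = 160, CF = 15, f = 27, h = 20.
P40 = 160 + ((32.8 − 15)/27)·20 = 160 + 13.1852 = 173.185.

173.19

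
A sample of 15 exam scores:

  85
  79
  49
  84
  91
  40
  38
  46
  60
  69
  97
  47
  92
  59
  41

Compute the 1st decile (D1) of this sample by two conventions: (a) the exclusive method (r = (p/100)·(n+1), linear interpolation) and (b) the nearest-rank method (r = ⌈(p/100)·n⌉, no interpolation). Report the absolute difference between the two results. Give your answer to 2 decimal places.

0.80

Sorted: 38, 40, 41, 46, 47, 49, 59, 60, 69, 79, 84, 85, 91, 92, 97.
n = 15.
(a) r = 1.6; between ranks 1 (38) and 2 (40): 39.2.
(b) the nearest-rank method: rank 2 → 40.
|39.2 − 40| = 0.8.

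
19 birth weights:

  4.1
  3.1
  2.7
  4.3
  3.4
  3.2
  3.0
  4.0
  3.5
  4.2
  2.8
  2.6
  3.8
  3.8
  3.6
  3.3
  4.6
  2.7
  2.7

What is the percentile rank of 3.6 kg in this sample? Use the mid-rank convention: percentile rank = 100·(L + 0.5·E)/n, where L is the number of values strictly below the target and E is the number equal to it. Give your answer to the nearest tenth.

Sorted: 2.6, 2.7, 2.7, 2.7, 2.8, 3.0, 3.1, 3.2, 3.3, 3.4, 3.5, 3.6, 3.8, 3.8, 4.0, 4.1, 4.2, 4.3, 4.6.
Count below 3.6: L = 11; count equal: E = 1; n = 19.
Percentile rank = 100·(11 + 0.5·1)/19 = 100·11.5/19 = 60.53.

60.5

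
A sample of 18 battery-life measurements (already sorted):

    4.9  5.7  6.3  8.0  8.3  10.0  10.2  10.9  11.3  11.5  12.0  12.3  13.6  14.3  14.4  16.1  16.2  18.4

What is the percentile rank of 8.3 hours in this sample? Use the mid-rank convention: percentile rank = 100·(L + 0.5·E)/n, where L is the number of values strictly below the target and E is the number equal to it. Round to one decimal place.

25.0

Count below 8.3: L = 4; count equal: E = 1; n = 18.
Percentile rank = 100·(4 + 0.5·1)/18 = 100·4.5/18 = 25.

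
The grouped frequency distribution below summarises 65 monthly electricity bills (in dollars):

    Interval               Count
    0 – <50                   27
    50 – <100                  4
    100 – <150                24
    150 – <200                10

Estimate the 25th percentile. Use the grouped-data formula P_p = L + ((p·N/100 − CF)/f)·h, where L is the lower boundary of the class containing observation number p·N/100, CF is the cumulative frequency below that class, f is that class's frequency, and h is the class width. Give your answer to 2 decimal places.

30.09

N = 65; target position k = 25/100 · 65 = 16.25.
Cumulative frequencies: 27, 31, 55, 65.
Observation 16.25 falls in the class 0 – <50.
L = 0, CF = 0, f = 27, h = 50.
P25 = 0 + ((16.25 − 0)/27)·50 = 0 + 30.0926 = 30.0926.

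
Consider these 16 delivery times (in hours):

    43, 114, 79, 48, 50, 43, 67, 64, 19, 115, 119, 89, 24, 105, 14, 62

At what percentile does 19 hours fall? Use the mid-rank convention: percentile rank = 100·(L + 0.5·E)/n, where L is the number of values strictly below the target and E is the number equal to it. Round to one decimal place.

Sorted: 14, 19, 24, 43, 43, 48, 50, 62, 64, 67, 79, 89, 105, 114, 115, 119.
Count below 19: L = 1; count equal: E = 1; n = 16.
Percentile rank = 100·(1 + 0.5·1)/16 = 100·1.5/16 = 9.375.

9.4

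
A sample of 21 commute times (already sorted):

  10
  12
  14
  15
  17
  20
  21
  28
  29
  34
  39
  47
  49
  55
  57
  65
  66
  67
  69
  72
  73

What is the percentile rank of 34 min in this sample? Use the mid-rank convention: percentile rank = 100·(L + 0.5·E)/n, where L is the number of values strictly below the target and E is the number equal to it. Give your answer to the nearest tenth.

45.2

Count below 34: L = 9; count equal: E = 1; n = 21.
Percentile rank = 100·(9 + 0.5·1)/21 = 100·9.5/21 = 45.24.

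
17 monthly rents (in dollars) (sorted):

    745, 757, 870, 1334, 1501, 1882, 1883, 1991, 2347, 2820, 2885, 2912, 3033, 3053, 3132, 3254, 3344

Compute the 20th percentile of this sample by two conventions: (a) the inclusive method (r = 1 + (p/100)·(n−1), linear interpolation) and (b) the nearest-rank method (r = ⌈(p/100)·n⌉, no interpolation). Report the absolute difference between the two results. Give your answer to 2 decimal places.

n = 17.
(a) r = 4.2; between ranks 4 (1334) and 5 (1501): 1367.4.
(b) the nearest-rank method: rank 4 → 1334.
|1367.4 − 1334| = 33.4.

33.40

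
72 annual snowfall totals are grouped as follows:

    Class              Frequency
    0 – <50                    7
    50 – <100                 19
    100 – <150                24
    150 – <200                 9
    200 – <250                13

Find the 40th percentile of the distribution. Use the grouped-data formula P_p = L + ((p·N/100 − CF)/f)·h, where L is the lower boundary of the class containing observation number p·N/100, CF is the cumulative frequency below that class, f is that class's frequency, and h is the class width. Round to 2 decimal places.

N = 72; target position k = 40/100 · 72 = 28.8.
Cumulative frequencies: 7, 26, 50, 59, 72.
Observation 28.8 falls in the class 100 – <150.
L = 100, CF = 26, f = 24, h = 50.
P40 = 100 + ((28.8 − 26)/24)·50 = 100 + 5.83333 = 105.833.

105.83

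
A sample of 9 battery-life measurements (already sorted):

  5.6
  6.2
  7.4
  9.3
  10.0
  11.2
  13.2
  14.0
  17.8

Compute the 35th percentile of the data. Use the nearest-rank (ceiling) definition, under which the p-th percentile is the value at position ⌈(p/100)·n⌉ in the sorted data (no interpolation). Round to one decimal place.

9.3

n = 9.
Position = ⌈35/100 · 9⌉ = ⌈3.15⌉ = 4.
The value at rank 4 is 9.3.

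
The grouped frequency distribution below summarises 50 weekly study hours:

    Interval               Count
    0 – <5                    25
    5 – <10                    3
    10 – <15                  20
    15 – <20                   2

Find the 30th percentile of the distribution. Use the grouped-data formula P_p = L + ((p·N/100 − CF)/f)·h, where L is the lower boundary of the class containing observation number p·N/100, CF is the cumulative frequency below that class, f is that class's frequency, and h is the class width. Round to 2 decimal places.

N = 50; target position k = 30/100 · 50 = 15.
Cumulative frequencies: 25, 28, 48, 50.
Observation 15 falls in the class 0 – <5.
L = 0, CF = 0, f = 25, h = 5.
P30 = 0 + ((15 − 0)/25)·5 = 0 + 3 = 3.

3.00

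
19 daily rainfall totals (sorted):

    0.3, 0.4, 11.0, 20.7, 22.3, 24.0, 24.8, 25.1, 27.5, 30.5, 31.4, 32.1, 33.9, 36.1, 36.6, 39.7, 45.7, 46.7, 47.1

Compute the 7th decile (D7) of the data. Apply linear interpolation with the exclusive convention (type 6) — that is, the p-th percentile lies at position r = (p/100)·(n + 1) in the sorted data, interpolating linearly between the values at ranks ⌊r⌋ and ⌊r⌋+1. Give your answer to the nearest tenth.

n = 19.
r = (70/100)·(19 + 1) = 14.
r is an integer, so P70 is the value at rank 14: 36.1.

36.1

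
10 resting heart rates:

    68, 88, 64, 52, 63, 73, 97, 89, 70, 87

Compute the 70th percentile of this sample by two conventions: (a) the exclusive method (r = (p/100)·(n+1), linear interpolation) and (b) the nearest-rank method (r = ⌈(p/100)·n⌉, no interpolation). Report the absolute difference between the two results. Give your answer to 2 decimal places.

Sorted: 52, 63, 64, 68, 70, 73, 87, 88, 89, 97.
n = 10.
(a) r = 7.7; between ranks 7 (87) and 8 (88): 87.7.
(b) the nearest-rank method: rank 7 → 87.
|87.7 − 87| = 0.7.

0.70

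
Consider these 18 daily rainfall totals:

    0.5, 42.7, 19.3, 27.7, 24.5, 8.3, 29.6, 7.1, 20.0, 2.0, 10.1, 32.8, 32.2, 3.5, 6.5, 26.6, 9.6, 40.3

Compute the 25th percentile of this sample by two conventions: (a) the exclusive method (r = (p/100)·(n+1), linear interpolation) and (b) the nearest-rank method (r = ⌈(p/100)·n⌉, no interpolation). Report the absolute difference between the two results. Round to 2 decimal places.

Sorted: 0.5, 2.0, 3.5, 6.5, 7.1, 8.3, 9.6, 10.1, 19.3, 20.0, 24.5, 26.6, 27.7, 29.6, 32.2, 32.8, 40.3, 42.7.
n = 18.
(a) r = 4.75; between ranks 4 (6.5) and 5 (7.1): 6.95.
(b) the nearest-rank method: rank 5 → 7.1.
|6.95 − 7.1| = 0.15.

0.15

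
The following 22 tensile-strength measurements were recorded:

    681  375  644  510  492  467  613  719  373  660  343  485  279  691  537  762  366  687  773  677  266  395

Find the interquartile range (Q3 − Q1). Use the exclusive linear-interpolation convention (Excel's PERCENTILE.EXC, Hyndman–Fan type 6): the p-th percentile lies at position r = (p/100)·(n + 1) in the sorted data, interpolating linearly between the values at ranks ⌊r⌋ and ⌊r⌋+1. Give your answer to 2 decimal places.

308.00

Sorted: 266, 279, 343, 366, 373, 375, 395, 467, 485, 492, 510, 537, 613, 644, 660, 677, 681, 687, 691, 719, 762, 773.
n = 22.
P25: r = 5.75; ranks 5–6 are 373, 375; interpolating gives 374.5.
P75: r = 17.25; ranks 17–18 are 681, 687; interpolating gives 682.5.
Difference: 682.5 − 374.5 = 308.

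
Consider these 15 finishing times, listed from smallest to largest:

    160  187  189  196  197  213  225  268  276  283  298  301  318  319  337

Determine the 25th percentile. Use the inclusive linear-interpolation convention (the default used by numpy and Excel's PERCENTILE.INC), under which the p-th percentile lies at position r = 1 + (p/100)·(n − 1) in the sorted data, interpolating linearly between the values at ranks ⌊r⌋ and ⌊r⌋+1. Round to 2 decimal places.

196.50

n = 15.
r = 1 + (25/100)·(15 − 1) = 1 + 3.5 = 4.5.
Rank 4 is 196 and rank 5 is 197.
Interpolate: 196 + 0.5·(197 − 196) = 196 + 0.5·1 = 196.5.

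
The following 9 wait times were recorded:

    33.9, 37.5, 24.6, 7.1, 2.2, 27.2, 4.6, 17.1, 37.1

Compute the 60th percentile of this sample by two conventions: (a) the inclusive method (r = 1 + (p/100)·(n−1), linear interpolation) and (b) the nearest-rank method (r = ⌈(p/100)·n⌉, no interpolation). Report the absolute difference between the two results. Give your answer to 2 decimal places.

0.52

Sorted: 2.2, 4.6, 7.1, 17.1, 24.6, 27.2, 33.9, 37.1, 37.5.
n = 9.
(a) r = 5.8; between ranks 5 (24.6) and 6 (27.2): 26.68.
(b) the nearest-rank method: rank 6 → 27.2.
|26.68 − 27.2| = 0.52.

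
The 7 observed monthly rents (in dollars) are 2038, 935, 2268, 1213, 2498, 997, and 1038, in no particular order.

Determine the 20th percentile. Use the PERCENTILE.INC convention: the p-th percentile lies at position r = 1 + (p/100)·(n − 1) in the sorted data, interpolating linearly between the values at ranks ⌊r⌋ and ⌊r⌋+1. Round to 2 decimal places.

Sorted: 935, 997, 1038, 1213, 2038, 2268, 2498.
n = 7.
r = 1 + (20/100)·(7 − 1) = 1 + 1.2 = 2.2.
Rank 2 is 997 and rank 3 is 1038.
Interpolate: 997 + 0.2·(1038 − 997) = 997 + 0.2·41 = 1005.2.

1005.20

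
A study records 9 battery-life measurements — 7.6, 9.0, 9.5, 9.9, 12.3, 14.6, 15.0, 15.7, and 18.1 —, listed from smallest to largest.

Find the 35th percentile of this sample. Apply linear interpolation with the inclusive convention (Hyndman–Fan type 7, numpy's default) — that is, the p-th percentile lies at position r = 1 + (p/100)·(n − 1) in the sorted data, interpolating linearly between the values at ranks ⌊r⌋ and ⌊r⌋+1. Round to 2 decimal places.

n = 9.
r = 1 + (35/100)·(9 − 1) = 1 + 2.8 = 3.8.
Rank 3 is 9.5 and rank 4 is 9.9.
Interpolate: 9.5 + 0.8·(9.9 − 9.5) = 9.5 + 0.8·0.4 = 9.82.

9.82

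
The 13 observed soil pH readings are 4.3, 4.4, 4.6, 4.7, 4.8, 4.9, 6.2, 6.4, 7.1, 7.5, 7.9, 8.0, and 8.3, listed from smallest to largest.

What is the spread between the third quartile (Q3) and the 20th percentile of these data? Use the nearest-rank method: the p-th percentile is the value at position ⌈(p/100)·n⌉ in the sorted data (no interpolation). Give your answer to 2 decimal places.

2.90

n = 13.
P20: rank ⌈20/100·13⌉ = 3 → 4.6.
P75: rank ⌈75/100·13⌉ = 10 → 7.5.
Difference: 7.5 − 4.6 = 2.9.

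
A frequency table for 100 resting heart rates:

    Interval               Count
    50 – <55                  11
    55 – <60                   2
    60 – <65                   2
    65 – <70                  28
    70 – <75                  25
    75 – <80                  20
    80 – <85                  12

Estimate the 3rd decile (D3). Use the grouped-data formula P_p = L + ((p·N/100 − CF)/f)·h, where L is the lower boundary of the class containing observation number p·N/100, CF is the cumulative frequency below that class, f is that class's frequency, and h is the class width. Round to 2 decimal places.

N = 100; target position k = 30/100 · 100 = 30.
Cumulative frequencies: 11, 13, 15, 43, 68, 88, 100.
Observation 30 falls in the class 65 – <70.
L = 65, CF = 15, f = 28, h = 5.
P30 = 65 + ((30 − 15)/28)·5 = 65 + 2.67857 = 67.6786.

67.68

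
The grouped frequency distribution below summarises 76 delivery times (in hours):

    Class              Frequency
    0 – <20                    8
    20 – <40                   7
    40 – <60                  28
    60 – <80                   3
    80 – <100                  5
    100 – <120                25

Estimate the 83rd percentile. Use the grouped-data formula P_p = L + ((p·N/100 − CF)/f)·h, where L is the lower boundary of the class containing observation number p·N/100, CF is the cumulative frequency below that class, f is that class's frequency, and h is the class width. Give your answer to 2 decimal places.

109.66

N = 76; target position k = 83/100 · 76 = 63.08.
Cumulative frequencies: 8, 15, 43, 46, 51, 76.
Observation 63.08 falls in the class 100 – <120.
L = 100, CF = 51, f = 25, h = 20.
P83 = 100 + ((63.08 − 51)/25)·20 = 100 + 9.664 = 109.664.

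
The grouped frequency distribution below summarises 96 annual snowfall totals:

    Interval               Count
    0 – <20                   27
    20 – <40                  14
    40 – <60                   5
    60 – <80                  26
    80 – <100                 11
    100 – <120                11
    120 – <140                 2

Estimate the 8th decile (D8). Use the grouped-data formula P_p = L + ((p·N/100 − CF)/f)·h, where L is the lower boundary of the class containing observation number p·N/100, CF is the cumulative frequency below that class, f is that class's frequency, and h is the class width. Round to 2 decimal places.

N = 96; target position k = 80/100 · 96 = 76.8.
Cumulative frequencies: 27, 41, 46, 72, 83, 94, 96.
Observation 76.8 falls in the class 80 – <100.
L = 80, CF = 72, f = 11, h = 20.
P80 = 80 + ((76.8 − 72)/11)·20 = 80 + 8.72727 = 88.7273.

88.73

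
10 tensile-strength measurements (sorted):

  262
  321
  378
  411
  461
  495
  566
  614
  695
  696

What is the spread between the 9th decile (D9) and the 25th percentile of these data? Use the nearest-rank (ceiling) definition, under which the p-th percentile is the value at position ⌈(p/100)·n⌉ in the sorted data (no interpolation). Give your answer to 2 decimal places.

n = 10.
P25: rank ⌈25/100·10⌉ = 3 → 378.
P90: rank ⌈90/100·10⌉ = 9 → 695.
Difference: 695 − 378 = 317.

317.00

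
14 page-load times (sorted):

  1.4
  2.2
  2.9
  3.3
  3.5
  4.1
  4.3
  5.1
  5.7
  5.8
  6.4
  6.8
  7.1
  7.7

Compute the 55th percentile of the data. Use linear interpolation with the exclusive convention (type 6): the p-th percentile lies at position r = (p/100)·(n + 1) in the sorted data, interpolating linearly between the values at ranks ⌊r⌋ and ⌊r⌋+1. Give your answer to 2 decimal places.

n = 14.
r = (55/100)·(14 + 1) = 8.25.
Rank 8 is 5.1 and rank 9 is 5.7.
Interpolate: 5.1 + 0.25·(5.7 − 5.1) = 5.1 + 0.25·0.6 = 5.25.

5.25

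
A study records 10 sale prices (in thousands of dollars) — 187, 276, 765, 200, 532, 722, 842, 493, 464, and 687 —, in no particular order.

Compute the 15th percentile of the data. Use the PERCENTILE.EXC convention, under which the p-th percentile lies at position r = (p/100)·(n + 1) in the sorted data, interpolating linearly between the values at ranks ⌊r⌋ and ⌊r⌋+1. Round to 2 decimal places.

195.45

Sorted: 187, 200, 276, 464, 493, 532, 687, 722, 765, 842.
n = 10.
r = (15/100)·(10 + 1) = 1.65.
Rank 1 is 187 and rank 2 is 200.
Interpolate: 187 + 0.65·(200 − 187) = 187 + 0.65·13 = 195.45.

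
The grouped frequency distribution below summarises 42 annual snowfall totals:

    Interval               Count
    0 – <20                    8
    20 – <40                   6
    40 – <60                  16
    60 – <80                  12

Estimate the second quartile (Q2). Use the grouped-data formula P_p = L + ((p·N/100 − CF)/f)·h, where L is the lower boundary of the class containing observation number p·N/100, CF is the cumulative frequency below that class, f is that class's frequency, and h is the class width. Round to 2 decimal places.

48.75

N = 42; target position k = 50/100 · 42 = 21.
Cumulative frequencies: 8, 14, 30, 42.
Observation 21 falls in the class 40 – <60.
L = 40, CF = 14, f = 16, h = 20.
P50 = 40 + ((21 − 14)/16)·20 = 40 + 8.75 = 48.75.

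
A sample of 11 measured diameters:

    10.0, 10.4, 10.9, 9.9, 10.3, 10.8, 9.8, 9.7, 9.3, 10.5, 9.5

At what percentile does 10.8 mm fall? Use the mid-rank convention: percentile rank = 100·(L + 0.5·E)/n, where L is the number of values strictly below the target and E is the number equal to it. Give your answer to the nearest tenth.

86.4

Sorted: 9.3, 9.5, 9.7, 9.8, 9.9, 10.0, 10.3, 10.4, 10.5, 10.8, 10.9.
Count below 10.8: L = 9; count equal: E = 1; n = 11.
Percentile rank = 100·(9 + 0.5·1)/11 = 100·9.5/11 = 86.36.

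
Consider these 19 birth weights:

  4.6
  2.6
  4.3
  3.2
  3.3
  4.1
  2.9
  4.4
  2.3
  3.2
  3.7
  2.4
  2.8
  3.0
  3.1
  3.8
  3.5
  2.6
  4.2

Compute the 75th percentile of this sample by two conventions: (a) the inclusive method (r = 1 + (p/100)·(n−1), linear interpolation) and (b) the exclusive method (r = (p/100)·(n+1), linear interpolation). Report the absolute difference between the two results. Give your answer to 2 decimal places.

Sorted: 2.3, 2.4, 2.6, 2.6, 2.8, 2.9, 3.0, 3.1, 3.2, 3.2, 3.3, 3.5, 3.7, 3.8, 4.1, 4.2, 4.3, 4.4, 4.6.
n = 19.
(a) r = 14.5; between ranks 14 (3.8) and 15 (4.1): 3.95.
(b) r = 15 → value at rank 15 = 4.1.
|3.95 − 4.1| = 0.15.

0.15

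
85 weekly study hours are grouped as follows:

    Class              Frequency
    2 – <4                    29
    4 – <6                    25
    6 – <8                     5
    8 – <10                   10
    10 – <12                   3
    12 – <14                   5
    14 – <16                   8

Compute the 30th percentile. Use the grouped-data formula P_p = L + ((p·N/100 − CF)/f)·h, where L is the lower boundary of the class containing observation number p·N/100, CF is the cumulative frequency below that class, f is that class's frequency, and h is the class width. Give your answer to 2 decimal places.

3.76

N = 85; target position k = 30/100 · 85 = 25.5.
Cumulative frequencies: 29, 54, 59, 69, 72, 77, 85.
Observation 25.5 falls in the class 2 – <4.
L = 2, CF = 0, f = 29, h = 2.
P30 = 2 + ((25.5 − 0)/29)·2 = 2 + 1.75862 = 3.75862.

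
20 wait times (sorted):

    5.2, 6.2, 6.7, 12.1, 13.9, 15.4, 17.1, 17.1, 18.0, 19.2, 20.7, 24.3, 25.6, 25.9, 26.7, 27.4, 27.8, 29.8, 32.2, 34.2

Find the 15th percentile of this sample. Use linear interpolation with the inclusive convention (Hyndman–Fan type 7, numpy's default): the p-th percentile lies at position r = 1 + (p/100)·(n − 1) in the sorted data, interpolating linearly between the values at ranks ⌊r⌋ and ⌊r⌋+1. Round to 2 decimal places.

11.29

n = 20.
r = 1 + (15/100)·(20 − 1) = 1 + 2.85 = 3.85.
Rank 3 is 6.7 and rank 4 is 12.1.
Interpolate: 6.7 + 0.85·(12.1 − 6.7) = 6.7 + 0.85·5.4 = 11.29.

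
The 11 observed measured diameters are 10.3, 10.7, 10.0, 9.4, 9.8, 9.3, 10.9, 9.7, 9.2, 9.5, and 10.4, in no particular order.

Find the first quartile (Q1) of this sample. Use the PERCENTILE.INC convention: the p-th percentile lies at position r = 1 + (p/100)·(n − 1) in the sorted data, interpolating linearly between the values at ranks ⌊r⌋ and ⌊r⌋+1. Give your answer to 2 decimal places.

Sorted: 9.2, 9.3, 9.4, 9.5, 9.7, 9.8, 10.0, 10.3, 10.4, 10.7, 10.9.
n = 11.
r = 1 + (25/100)·(11 − 1) = 1 + 2.5 = 3.5.
Rank 3 is 9.4 and rank 4 is 9.5.
Interpolate: 9.4 + 0.5·(9.5 − 9.4) = 9.4 + 0.5·0.1 = 9.45.

9.45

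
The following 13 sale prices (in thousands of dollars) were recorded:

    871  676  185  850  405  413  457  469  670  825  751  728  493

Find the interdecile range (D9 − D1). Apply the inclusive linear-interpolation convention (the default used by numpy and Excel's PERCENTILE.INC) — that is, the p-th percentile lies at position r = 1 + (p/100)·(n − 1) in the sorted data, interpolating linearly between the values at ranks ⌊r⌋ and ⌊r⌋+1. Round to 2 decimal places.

Sorted: 185, 405, 413, 457, 469, 493, 670, 676, 728, 751, 825, 850, 871.
n = 13.
P10: r = 2.2; ranks 2–3 are 405, 413; interpolating gives 406.6.
P90: r = 11.8; ranks 11–12 are 825, 850; interpolating gives 845.
Difference: 845 − 406.6 = 438.4.

438.40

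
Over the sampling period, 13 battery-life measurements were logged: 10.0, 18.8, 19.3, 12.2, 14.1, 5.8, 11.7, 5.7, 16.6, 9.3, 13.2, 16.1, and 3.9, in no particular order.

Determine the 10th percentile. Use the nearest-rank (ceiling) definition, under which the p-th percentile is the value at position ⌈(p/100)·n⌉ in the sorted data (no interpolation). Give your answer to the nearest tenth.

5.7

Sorted: 3.9, 5.7, 5.8, 9.3, 10.0, 11.7, 12.2, 13.2, 14.1, 16.1, 16.6, 18.8, 19.3.
n = 13.
Position = ⌈10/100 · 13⌉ = ⌈1.3⌉ = 2.
The value at rank 2 is 5.7.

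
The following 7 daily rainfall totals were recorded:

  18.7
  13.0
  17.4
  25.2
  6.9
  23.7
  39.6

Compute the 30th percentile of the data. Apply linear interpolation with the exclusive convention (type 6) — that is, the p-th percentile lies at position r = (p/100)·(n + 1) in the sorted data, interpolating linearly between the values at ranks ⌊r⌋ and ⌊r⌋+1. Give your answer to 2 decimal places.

14.76

Sorted: 6.9, 13.0, 17.4, 18.7, 23.7, 25.2, 39.6.
n = 7.
r = (30/100)·(7 + 1) = 2.4.
Rank 2 is 13.0 and rank 3 is 17.4.
Interpolate: 13.0 + 0.4·(17.4 − 13.0) = 13.0 + 0.4·4.4 = 14.76.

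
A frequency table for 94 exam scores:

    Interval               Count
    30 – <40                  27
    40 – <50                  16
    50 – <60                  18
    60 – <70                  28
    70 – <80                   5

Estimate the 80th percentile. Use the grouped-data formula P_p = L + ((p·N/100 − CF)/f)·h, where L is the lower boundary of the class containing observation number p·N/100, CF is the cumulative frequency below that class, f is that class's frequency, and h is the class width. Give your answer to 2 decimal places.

N = 94; target position k = 80/100 · 94 = 75.2.
Cumulative frequencies: 27, 43, 61, 89, 94.
Observation 75.2 falls in the class 60 – <70.
L = 60, CF = 61, f = 28, h = 10.
P80 = 60 + ((75.2 − 61)/28)·10 = 60 + 5.07143 = 65.0714.

65.07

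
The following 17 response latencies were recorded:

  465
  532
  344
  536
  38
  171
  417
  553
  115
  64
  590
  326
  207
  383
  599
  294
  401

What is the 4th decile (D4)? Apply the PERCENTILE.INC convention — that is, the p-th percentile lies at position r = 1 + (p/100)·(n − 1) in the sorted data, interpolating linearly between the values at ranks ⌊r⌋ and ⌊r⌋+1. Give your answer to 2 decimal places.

Sorted: 38, 64, 115, 171, 207, 294, 326, 344, 383, 401, 417, 465, 532, 536, 553, 590, 599.
n = 17.
r = 1 + (40/100)·(17 − 1) = 1 + 6.4 = 7.4.
Rank 7 is 326 and rank 8 is 344.
Interpolate: 326 + 0.4·(344 − 326) = 326 + 0.4·18 = 333.2.

333.20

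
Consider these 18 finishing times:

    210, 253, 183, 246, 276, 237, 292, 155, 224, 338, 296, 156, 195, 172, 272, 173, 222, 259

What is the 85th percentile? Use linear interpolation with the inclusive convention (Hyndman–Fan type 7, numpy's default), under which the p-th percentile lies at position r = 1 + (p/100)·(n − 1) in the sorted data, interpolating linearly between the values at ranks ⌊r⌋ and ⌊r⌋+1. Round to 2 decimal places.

Sorted: 155, 156, 172, 173, 183, 195, 210, 222, 224, 237, 246, 253, 259, 272, 276, 292, 296, 338.
n = 18.
r = 1 + (85/100)·(18 − 1) = 1 + 14.45 = 15.45.
Rank 15 is 276 and rank 16 is 292.
Interpolate: 276 + 0.45·(292 − 276) = 276 + 0.45·16 = 283.2.

283.20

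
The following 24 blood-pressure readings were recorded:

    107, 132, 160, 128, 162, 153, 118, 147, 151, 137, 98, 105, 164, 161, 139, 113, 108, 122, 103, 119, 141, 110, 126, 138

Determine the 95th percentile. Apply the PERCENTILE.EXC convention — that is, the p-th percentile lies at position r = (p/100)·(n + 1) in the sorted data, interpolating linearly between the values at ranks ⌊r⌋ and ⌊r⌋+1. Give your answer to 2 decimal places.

163.50

Sorted: 98, 103, 105, 107, 108, 110, 113, 118, 119, 122, 126, 128, 132, 137, 138, 139, 141, 147, 151, 153, 160, 161, 162, 164.
n = 24.
r = (95/100)·(24 + 1) = 23.75.
Rank 23 is 162 and rank 24 is 164.
Interpolate: 162 + 0.75·(164 − 162) = 162 + 0.75·2 = 163.5.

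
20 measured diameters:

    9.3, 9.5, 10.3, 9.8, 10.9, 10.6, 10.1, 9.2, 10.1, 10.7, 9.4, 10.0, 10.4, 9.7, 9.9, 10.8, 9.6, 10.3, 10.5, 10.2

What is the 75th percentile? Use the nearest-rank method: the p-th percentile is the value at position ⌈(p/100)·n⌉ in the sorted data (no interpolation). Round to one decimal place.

10.4

Sorted: 9.2, 9.3, 9.4, 9.5, 9.6, 9.7, 9.8, 9.9, 10.0, 10.1, 10.1, 10.2, 10.3, 10.3, 10.4, 10.5, 10.6, 10.7, 10.8, 10.9.
n = 20.
Position = ⌈75/100 · 20⌉ = ⌈15⌉ = 15.
The value at rank 15 is 10.4.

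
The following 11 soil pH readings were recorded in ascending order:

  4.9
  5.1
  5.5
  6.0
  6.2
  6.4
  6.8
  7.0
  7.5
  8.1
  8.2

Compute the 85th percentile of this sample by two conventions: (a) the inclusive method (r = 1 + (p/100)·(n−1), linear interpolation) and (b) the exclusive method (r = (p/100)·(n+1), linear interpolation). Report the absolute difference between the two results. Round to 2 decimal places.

0.32

n = 11.
(a) r = 9.5; between ranks 9 (7.5) and 10 (8.1): 7.8.
(b) r = 10.2; between ranks 10 (8.1) and 11 (8.2): 8.12.
|7.8 − 8.12| = 0.32.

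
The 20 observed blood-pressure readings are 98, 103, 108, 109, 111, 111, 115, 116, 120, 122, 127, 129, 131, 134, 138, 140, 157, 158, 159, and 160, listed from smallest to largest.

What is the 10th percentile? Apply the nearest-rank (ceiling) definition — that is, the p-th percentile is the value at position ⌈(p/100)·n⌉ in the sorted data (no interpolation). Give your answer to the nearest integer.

103

n = 20.
Position = ⌈10/100 · 20⌉ = ⌈2⌉ = 2.
The value at rank 2 is 103.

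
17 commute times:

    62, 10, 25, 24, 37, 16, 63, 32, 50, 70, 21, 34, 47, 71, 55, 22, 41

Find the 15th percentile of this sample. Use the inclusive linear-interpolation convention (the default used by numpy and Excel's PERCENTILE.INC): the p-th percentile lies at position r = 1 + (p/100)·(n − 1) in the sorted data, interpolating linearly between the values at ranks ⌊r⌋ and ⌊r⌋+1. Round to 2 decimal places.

Sorted: 10, 16, 21, 22, 24, 25, 32, 34, 37, 41, 47, 50, 55, 62, 63, 70, 71.
n = 17.
r = 1 + (15/100)·(17 − 1) = 1 + 2.4 = 3.4.
Rank 3 is 21 and rank 4 is 22.
Interpolate: 21 + 0.4·(22 − 21) = 21 + 0.4·1 = 21.4.

21.40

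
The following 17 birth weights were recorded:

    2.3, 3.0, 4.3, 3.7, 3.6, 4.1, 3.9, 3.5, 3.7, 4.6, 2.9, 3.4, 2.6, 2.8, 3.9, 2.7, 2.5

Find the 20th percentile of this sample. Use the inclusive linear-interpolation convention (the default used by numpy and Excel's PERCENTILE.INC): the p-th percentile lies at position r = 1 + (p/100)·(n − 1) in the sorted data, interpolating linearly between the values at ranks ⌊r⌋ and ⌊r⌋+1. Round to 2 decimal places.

2.72

Sorted: 2.3, 2.5, 2.6, 2.7, 2.8, 2.9, 3.0, 3.4, 3.5, 3.6, 3.7, 3.7, 3.9, 3.9, 4.1, 4.3, 4.6.
n = 17.
r = 1 + (20/100)·(17 − 1) = 1 + 3.2 = 4.2.
Rank 4 is 2.7 and rank 5 is 2.8.
Interpolate: 2.7 + 0.2·(2.8 − 2.7) = 2.7 + 0.2·0.1 = 2.72.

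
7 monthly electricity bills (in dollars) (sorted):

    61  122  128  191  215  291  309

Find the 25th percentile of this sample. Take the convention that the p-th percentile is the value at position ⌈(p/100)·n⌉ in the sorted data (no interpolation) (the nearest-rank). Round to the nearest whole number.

n = 7.
Position = ⌈25/100 · 7⌉ = ⌈1.75⌉ = 2.
The value at rank 2 is 122.

122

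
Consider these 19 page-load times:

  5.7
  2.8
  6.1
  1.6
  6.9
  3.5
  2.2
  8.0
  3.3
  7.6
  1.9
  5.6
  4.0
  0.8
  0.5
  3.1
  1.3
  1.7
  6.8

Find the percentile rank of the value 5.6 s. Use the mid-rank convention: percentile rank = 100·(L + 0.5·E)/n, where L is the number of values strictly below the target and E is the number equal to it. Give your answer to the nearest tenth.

Sorted: 0.5, 0.8, 1.3, 1.6, 1.7, 1.9, 2.2, 2.8, 3.1, 3.3, 3.5, 4.0, 5.6, 5.7, 6.1, 6.8, 6.9, 7.6, 8.0.
Count below 5.6: L = 12; count equal: E = 1; n = 19.
Percentile rank = 100·(12 + 0.5·1)/19 = 100·12.5/19 = 65.79.

65.8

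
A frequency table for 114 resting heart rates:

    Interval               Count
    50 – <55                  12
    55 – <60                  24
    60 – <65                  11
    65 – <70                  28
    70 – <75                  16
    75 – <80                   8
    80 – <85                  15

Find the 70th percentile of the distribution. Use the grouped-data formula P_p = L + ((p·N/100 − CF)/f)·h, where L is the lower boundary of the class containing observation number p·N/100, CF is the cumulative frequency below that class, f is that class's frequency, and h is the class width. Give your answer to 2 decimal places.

N = 114; target position k = 70/100 · 114 = 79.8.
Cumulative frequencies: 12, 36, 47, 75, 91, 99, 114.
Observation 79.8 falls in the class 70 – <75.
L = 70, CF = 75, f = 16, h = 5.
P70 = 70 + ((79.8 − 75)/16)·5 = 70 + 1.5 = 71.5.

71.50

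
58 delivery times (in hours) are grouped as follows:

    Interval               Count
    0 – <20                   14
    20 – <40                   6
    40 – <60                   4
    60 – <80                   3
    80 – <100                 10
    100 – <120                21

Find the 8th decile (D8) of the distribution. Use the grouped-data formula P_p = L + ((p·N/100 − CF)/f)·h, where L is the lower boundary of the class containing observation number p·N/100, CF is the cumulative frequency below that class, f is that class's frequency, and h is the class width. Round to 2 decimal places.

108.95

N = 58; target position k = 80/100 · 58 = 46.4.
Cumulative frequencies: 14, 20, 24, 27, 37, 58.
Observation 46.4 falls in the class 100 – <120.
L = 100, CF = 37, f = 21, h = 20.
P80 = 100 + ((46.4 − 37)/21)·20 = 100 + 8.95238 = 108.952.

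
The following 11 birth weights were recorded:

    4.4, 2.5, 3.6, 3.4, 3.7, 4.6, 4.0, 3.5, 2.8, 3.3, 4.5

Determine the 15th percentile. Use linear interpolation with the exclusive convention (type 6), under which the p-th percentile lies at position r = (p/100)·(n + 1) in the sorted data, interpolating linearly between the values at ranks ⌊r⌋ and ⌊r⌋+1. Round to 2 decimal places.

Sorted: 2.5, 2.8, 3.3, 3.4, 3.5, 3.6, 3.7, 4.0, 4.4, 4.5, 4.6.
n = 11.
r = (15/100)·(11 + 1) = 1.8.
Rank 1 is 2.5 and rank 2 is 2.8.
Interpolate: 2.5 + 0.8·(2.8 − 2.5) = 2.5 + 0.8·0.3 = 2.74.

2.74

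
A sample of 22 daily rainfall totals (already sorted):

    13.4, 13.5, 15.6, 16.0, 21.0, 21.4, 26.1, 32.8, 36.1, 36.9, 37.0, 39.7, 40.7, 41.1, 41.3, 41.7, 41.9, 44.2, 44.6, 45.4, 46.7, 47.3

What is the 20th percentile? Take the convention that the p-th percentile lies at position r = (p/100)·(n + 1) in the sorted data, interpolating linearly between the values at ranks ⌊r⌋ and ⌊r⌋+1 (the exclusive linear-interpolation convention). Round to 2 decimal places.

19.00

n = 22.
r = (20/100)·(22 + 1) = 4.6.
Rank 4 is 16.0 and rank 5 is 21.0.
Interpolate: 16.0 + 0.6·(21.0 − 16.0) = 16.0 + 0.6·5 = 19.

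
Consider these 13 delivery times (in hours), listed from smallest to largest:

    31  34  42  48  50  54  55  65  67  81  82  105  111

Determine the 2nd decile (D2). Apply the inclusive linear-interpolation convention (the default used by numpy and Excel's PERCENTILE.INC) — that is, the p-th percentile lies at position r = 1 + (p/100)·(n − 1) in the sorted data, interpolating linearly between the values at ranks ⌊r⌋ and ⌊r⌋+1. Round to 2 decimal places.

44.40

n = 13.
r = 1 + (20/100)·(13 − 1) = 1 + 2.4 = 3.4.
Rank 3 is 42 and rank 4 is 48.
Interpolate: 42 + 0.4·(48 − 42) = 42 + 0.4·6 = 44.4.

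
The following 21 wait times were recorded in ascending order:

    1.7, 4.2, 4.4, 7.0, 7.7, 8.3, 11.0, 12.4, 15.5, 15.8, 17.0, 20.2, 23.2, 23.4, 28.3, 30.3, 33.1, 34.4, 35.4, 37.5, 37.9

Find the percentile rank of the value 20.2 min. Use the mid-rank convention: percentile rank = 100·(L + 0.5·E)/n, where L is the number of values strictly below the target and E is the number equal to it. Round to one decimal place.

54.8

Count below 20.2: L = 11; count equal: E = 1; n = 21.
Percentile rank = 100·(11 + 0.5·1)/21 = 100·11.5/21 = 54.76.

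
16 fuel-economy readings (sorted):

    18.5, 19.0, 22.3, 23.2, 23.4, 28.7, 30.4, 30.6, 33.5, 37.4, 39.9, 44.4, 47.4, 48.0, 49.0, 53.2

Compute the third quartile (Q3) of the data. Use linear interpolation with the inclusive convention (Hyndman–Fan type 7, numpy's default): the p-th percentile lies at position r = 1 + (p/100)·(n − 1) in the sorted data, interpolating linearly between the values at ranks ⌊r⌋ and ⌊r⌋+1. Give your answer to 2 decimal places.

45.15

n = 16.
r = 1 + (75/100)·(16 − 1) = 1 + 11.25 = 12.25.
Rank 12 is 44.4 and rank 13 is 47.4.
Interpolate: 44.4 + 0.25·(47.4 − 44.4) = 44.4 + 0.25·3 = 45.15.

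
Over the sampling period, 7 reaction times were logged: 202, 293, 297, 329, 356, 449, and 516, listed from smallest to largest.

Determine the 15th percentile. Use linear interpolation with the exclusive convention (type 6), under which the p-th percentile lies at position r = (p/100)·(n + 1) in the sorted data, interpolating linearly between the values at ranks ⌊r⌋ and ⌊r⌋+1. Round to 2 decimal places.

n = 7.
r = (15/100)·(7 + 1) = 1.2.
Rank 1 is 202 and rank 2 is 293.
Interpolate: 202 + 0.2·(293 − 202) = 202 + 0.2·91 = 220.2.

220.20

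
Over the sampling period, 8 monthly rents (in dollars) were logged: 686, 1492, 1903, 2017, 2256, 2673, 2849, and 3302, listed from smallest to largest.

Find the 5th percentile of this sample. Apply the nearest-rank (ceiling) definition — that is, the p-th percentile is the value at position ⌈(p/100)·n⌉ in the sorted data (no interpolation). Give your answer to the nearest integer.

686

n = 8.
Position = ⌈5/100 · 8⌉ = ⌈0.4⌉ = 1.
The value at rank 1 is 686.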